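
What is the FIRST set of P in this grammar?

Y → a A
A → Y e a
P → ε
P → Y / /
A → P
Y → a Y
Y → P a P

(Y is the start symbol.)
To compute FIRST(P), examine every production with P on the left-hand side, reading each right-hand side left to right until a non-nullable symbol is reached.

FIRST sets of the other non-terminals involved (by the same procedure, iterated to a fixed point):
  FIRST(Y) = { 'a' }

From P → ε:
  - ε-production, so ε ∈ FIRST(P)
From P → Y / /:
  - Y is a non-terminal: add FIRST(Y) \ {ε} = { 'a' }
    Y is not nullable, so stop

Collecting: FIRST(P) = { 'a', ε }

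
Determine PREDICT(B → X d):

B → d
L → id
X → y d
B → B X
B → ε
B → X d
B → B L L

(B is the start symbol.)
{ 'y' }

PREDICT(B → X d) = (FIRST(RHS) \ {ε}) ∪ (FOLLOW(B) if ε ∈ FIRST(RHS), i.e. RHS ⇒* ε)
FIRST(X) = { 'y' }
FIRST(X d) = { 'y' }
ε ∉ FIRST(X d), so FOLLOW(B) is not added.
PREDICT(B → X d) = { 'y' }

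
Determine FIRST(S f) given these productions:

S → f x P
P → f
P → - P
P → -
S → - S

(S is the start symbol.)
FIRST sets of the non-terminals involved (from the grammar, by fixed-point iteration):
  FIRST(S) = { '-', 'f' }

To compute FIRST(S f), process the symbols left to right:
Symbol S is a non-terminal. Add FIRST(S) \ {ε} = { '-', 'f' }
S is not nullable (ε ∉ FIRST(S)), so stop here.
FIRST(S f) = { '-', 'f' }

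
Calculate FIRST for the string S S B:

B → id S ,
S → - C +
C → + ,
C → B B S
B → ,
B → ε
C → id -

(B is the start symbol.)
{ '-' }

FIRST sets of the non-terminals involved (from the grammar, by fixed-point iteration):
  FIRST(S) = { '-' }

To compute FIRST(S S B), process the symbols left to right:
Symbol S is a non-terminal. Add FIRST(S) \ {ε} = { '-' }
S is not nullable (ε ∉ FIRST(S)), so stop here.
FIRST(S S B) = { '-' }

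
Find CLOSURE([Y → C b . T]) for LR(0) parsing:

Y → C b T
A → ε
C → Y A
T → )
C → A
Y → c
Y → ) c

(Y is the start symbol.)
{ [T → . )], [Y → C b . T] }

To compute CLOSURE, for each item [A → α.Bβ] where B is a non-terminal, add [B → .γ] for all productions B → γ; repeat for the newly added items until nothing changes.

Start with: [Y → C b . T]
  [Y → C b . T] has the dot before T: add [T → . )]
No further items can be added.

CLOSURE = { [T → . )], [Y → C b . T] }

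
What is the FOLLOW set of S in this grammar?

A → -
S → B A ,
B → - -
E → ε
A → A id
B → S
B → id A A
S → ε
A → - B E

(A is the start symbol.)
{ $, ',', '-', 'id' }

To compute FOLLOW(S), find every occurrence of S on a right-hand side N → α S β: add FIRST(β) \ {ε}, and if β is empty or nullable also add FOLLOW(N). Iterate to a fixed point.

In B → S: S is at the end, add FOLLOW(B)

The FOLLOW sets referred to above (computed the same way, to a fixed point):
  FOLLOW(B) = { $, ',', '-', 'id' }

Taking the union: FOLLOW(S) = { $, ',', '-', 'id' }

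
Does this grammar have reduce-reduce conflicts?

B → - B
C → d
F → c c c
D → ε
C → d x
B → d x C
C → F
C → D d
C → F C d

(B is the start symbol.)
Yes — I7: [C → F .] vs [D → .]

A reduce-reduce conflict occurs when an LR(0) state has two complete items [A → α .] and [B → β .] — both call for a reduction, and with no lookahead the parser cannot choose between them.

Augment with B' → B and build the canonical LR(0) collection (I0 = CLOSURE({[B' → . B]}), then GOTO on every symbol after a dot until no new states appear). It has 17 states:
  I0: { [B → . - B], [B → . d x C], [B' → . B] }  — shift
  I1: { [B → - . B], [B → . - B], [B → . d x C] }  — shift
  I2: { [B' → B .] }  — accept
  I3: { [B → d . x C] }  — shift
  I4: { [B → d x . C], [C → . D d], [C → . F C d], [C → . F], [C → . d x], [C → . d], [D → .], [F → . c c c] }  — shift, reduce
  I5: { [B → d x C .] }  — reduce
  I6: { [C → D . d] }  — shift
  I7: { [C → . D d], [C → . F C d], [C → . F], [C → . d x], [C → . d], [C → F . C d], [C → F .], [D → .], [F → . c c c] }  — shift, 2 reduces
  I8: { [F → c . c c] }  — shift
  I9: { [C → d . x], [C → d .] }  — shift, reduce
  I10: { [C → d x .] }  — reduce
  I11: { [F → c c . c] }  — shift
  I12: { [F → c c c .] }  — reduce
  I13: { [C → F C . d] }  — shift
  I14: { [C → F C d .] }  — reduce
  I15: { [C → D d .] }  — reduce
  I16: { [B → - B .] }  — reduce

I7 contains complete items [C → F .], [D → .] — reduce-reduce conflict.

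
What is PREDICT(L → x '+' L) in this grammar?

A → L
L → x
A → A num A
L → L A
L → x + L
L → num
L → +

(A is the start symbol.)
{ 'x' }

PREDICT(L → x '+' L) = (FIRST(RHS) \ {ε}) ∪ (FOLLOW(L) if ε ∈ FIRST(RHS), i.e. RHS ⇒* ε)
FIRST(x '+' L) = { 'x' }
ε ∉ FIRST(x '+' L), so FOLLOW(L) is not added.
PREDICT(L → x '+' L) = { 'x' }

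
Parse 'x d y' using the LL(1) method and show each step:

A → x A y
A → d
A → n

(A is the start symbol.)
Stack is shown with the top on the left.

Stack    Input    Action
------------------------
A $      x d y $  output A → x A y
x A y $  x d y $  match 'x'
A y $    d y $    output A → d
d y $    d y $    match 'd'
y $      y $      match 'y'
$        $        accept

The string is accepted.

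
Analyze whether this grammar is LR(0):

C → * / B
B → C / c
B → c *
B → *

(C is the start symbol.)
No. Shift-reduce conflict between [B → * .] and [C → * . / B]

Augment with C' → C and build the canonical LR(0) collection (I0 = CLOSURE({[C' → . C]}), then GOTO on every symbol after a dot until no new states appear). It has 11 states:
  I0: { [C → . * / B], [C' → . C] }  — shift
  I1: { [C → * . / B] }  — shift
  I2: { [C' → C .] }  — accept
  I3: { [B → . *], [B → . C / c], [B → . c *], [C → * / . B], [C → . * / B] }  — shift
  I4: { [B → * .], [C → * . / B] }  — shift, reduce
  I5: { [C → * / B .] }  — reduce
  I6: { [B → C . / c] }  — shift
  I7: { [B → c . *] }  — shift
  I8: { [B → c * .] }  — reduce
  I9: { [B → C / . c] }  — shift
  I10: { [B → C / c .] }  — reduce

Conflict in state I4:
  Shift-reduce conflict between [B → * .] and [C → * . / B]
So the grammar is NOT LR(0).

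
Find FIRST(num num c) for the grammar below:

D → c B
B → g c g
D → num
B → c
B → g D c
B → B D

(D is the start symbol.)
To compute FIRST(num num c), process the symbols left to right:
Symbol num is a terminal. Add 'num' and stop.
FIRST(num num c) = { 'num' }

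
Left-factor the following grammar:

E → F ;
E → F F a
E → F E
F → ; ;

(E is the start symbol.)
E → F E'
E' → ;
E' → F a
E' → E
F → ; ;

Left-factoring transforms A → αβ₁ | αβ₂ into A → αA' and A' → β₁ | β₂
(α is the longest common prefix among the alternatives). Repeat until
no nonterminal has two alternatives with a common prefix.

Round 1: E has alternatives sharing prefix 'F'. Introduce E': E → F E'
  Add: E' → ;
  Add: E' → F a
  Add: E' → E

No remaining common prefixes — done.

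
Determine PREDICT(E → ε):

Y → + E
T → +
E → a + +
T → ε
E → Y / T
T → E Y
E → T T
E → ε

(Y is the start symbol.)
PREDICT(E → ε) = (FIRST(RHS) \ {ε}) ∪ (FOLLOW(E) if ε ∈ FIRST(RHS), i.e. RHS ⇒* ε)
The right-hand side is ε (FIRST(ε) = { ε }), so the predict set is FOLLOW(E) = { $, '+', '/', 'a' }
PREDICT(E → ε) = { $, '+', '/', 'a' }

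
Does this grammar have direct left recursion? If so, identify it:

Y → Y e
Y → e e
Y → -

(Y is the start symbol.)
Direct left recursion occurs when N → N α for some non-terminal N (the right-hand side begins with the left-hand side itself).

Y → Y e: LEFT RECURSIVE (starts with Y)
Y → e e: starts with e
Y → -: starts with '-'

The grammar has direct left recursion on: Y.

Answer: Yes, Y is left-recursive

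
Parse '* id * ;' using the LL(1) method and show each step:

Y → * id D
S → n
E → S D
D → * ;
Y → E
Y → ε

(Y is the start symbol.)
LL(1) parsing maintains a stack (initially the start symbol over $) and the input. At each step: if the stack top is a terminal, match it against the current input token; if it is a non-terminal N, replace it with the RHS of M[N, lookahead] (the unique production whose predict set contains the lookahead).

Stack is shown with the top on the left.

Stack     Input       Action
----------------------------
Y $       * id * ; $  output Y → * id D
* id D $  * id * ; $  match '*'
id D $    id * ; $    match 'id'
D $       * ; $       output D → * ;
* ; $     * ; $       match '*'
; $       ; $         match ';'
$         $           accept

The string is accepted.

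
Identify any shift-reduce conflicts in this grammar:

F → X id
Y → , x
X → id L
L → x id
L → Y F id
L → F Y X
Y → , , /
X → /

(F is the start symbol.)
A shift-reduce conflict occurs when an LR(0) state has both:
  - a complete (reduce) item [A → α .] (dot at the end), and
  - a shift item [B → β . c γ] (dot before a terminal).

Augment with F' → F and build the canonical LR(0) collection (I0 = CLOSURE({[F' → . F]}), then GOTO on every symbol after a dot until no new states appear). It has 19 states:
  I0: { [F → . X id], [F' → . F], [X → . /], [X → . id L] }  — shift
  I1: { [X → / .] }  — reduce
  I2: { [F' → F .] }  — accept
  I3: { [F → X . id] }  — shift
  I4: { [F → . X id], [L → . F Y X], [L → . Y F id], [L → . x id], [X → . /], [X → . id L], [X → id . L], [Y → . , , /], [Y → . , x] }  — shift
  I5: { [Y → , . , /], [Y → , . x] }  — shift
  I6: { [L → F . Y X], [Y → . , , /], [Y → . , x] }  — shift
  I7: { [X → id L .] }  — reduce
  I8: { [F → . X id], [L → Y . F id], [X → . /], [X → . id L] }  — shift
  I9: { [L → x . id] }  — shift
  I10: { [L → x id .] }  — reduce
  I11: { [L → Y F . id] }  — shift
  I12: { [L → Y F id .] }  — reduce
  I13: { [L → F Y . X], [X → . /], [X → . id L] }  — shift
  I14: { [L → F Y X .] }  — reduce
  I15: { [Y → , , . /] }  — shift
  I16: { [Y → , x .] }  — reduce
  I17: { [Y → , , / .] }  — reduce
  I18: { [F → X id .] }  — reduce

No state contains both a complete item and a shift item.

Answer: No shift-reduce conflicts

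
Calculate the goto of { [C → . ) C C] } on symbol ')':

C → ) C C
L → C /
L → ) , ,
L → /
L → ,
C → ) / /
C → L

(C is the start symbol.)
GOTO(I, ')') = CLOSURE({ [A → αX.β] : [A → α.Xβ] ∈ I, X = ')' })

Items with dot before ')', with the dot advanced:
  [C → . ) C C] → [C → ) . C C]
Closure of the advanced items:
  [C → ) . C C] has the dot before C: add [C → . ) C C], [C → . ) / /], [C → . L]
  [C → . L] has the dot before L: add [L → . C /], [L → . ) , ,], [L → . /], [L → . ,]

GOTO = { [C → ) . C C], [C → . ) / /], [C → . ) C C], [C → . L], [L → . ) , ,], [L → . ,], [L → . /], [L → . C /] }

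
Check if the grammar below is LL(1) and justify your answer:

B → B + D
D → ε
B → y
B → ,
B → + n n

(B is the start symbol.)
No. Predict set conflict for B: { 'y' }

Relevant sets:
  FIRST(B) = { '+', ',', 'y' }

For B:
  PREDICT(B → B '+' D) = { '+', ',', 'y' }
  PREDICT(B → y) = { 'y' }
  PREDICT(B → ',') = { ',' }
  PREDICT(B → '+' n n) = { '+' }
D has a single production, so nothing to check there.

Conflict found: Predict set conflict for B: { 'y' }
The grammar is NOT LL(1).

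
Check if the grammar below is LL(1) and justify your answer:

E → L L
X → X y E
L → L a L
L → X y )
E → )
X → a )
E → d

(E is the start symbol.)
Relevant sets:
  FIRST(L) = { 'a' }
  FIRST(X) = { 'a' }

For E:
  PREDICT(E → L L) = { 'a' }
  PREDICT(E → ')') = { ')' }
  PREDICT(E → d) = { 'd' }
For X:
  PREDICT(X → X y E) = { 'a' }
  PREDICT(X → a ')') = { 'a' }
For L:
  PREDICT(L → L a L) = { 'a' }
  PREDICT(L → X y ')') = { 'a' }

Conflict found: Predict set conflict for X: { 'a' }
The grammar is NOT LL(1).

Answer: No. Predict set conflict for X: { 'a' }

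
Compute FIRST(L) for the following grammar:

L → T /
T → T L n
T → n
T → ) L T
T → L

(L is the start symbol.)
To compute FIRST(L), examine every production with L on the left-hand side, reading each right-hand side left to right until a non-nullable symbol is reached.

FIRST sets of the other non-terminals involved (by the same procedure, iterated to a fixed point):
  FIRST(T) = { ')', 'n' }

From L → T /:
  - T is a non-terminal: add FIRST(T) \ {ε} = { ')', 'n' }
    T is not nullable, so stop

Collecting: FIRST(L) = { ')', 'n' }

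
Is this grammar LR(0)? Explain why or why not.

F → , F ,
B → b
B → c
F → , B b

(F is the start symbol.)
A grammar is LR(0) if no state in the canonical LR(0) collection has:
  - both a shift item (dot before a terminal) and a complete item (shift-reduce conflict), or
  - two or more complete items (reduce-reduce conflict; the accept item [F' → F .] counts as a complete item here).

Augment with F' → F and build the canonical LR(0) collection (I0 = CLOSURE({[F' → . F]}), then GOTO on every symbol after a dot until no new states appear). It has 9 states:
  I0: { [F → . , B b], [F → . , F ,], [F' → . F] }  — shift
  I1: { [B → . b], [B → . c], [F → , . B b], [F → , . F ,], [F → . , B b], [F → . , F ,] }  — shift
  I2: { [F' → F .] }  — accept
  I3: { [F → , B . b] }  — shift
  I4: { [F → , F . ,] }  — shift
  I5: { [B → b .] }  — reduce
  I6: { [B → c .] }  — reduce
  I7: { [F → , F , .] }  — reduce
  I8: { [F → , B b .] }  — reduce

Every state is either a pure shift/goto state or contains exactly one complete item and nothing to shift — no conflicts. The grammar is LR(0).

Answer: Yes, the grammar is LR(0)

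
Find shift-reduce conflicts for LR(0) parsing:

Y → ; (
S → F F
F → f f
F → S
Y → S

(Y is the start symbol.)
A shift-reduce conflict occurs when an LR(0) state has both:
  - a complete (reduce) item [A → α .] (dot at the end), and
  - a shift item [B → β . c γ] (dot before a terminal).

Augment with Y' → Y and build the canonical LR(0) collection (I0 = CLOSURE({[Y' → . Y]}), then GOTO on every symbol after a dot until no new states appear). It has 10 states:
  I0: { [F → . S], [F → . f f], [S → . F F], [Y → . ; (], [Y → . S], [Y' → . Y] }  — shift
  I1: { [Y → ; . (] }  — shift
  I2: { [F → . S], [F → . f f], [S → . F F], [S → F . F] }  — shift
  I3: { [F → S .], [Y → S .] }  — 2 reduces
  I4: { [Y' → Y .] }  — accept
  I5: { [F → f . f] }  — shift
  I6: { [F → f f .] }  — reduce
  I7: { [F → . S], [F → . f f], [S → . F F], [S → F . F], [S → F F .] }  — shift, reduce
  I8: { [F → S .] }  — reduce
  I9: { [Y → ; ( .] }  — reduce

I7 contains reduce item [S → F F .] and shift item [F → . f f] — shift-reduce conflict.

Answer: Yes — I7: [S → F F .] vs [F → . f f]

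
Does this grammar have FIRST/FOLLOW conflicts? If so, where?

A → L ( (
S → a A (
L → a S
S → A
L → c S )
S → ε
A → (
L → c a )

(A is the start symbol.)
A FIRST/FOLLOW conflict occurs when a non-terminal N has a nullable alternative N → β (β ⇒* ε) and another alternative N → α with FIRST(α) ∩ FOLLOW(N) ≠ ∅: on such a lookahead the parser cannot decide between expanding α and letting N vanish via β.

Nullable non-terminals: S.
FIRST sets used below: FIRST(A) = { '(', 'a', 'c' }

S: nullable alternative(s) S → ε; FOLLOW(S) = { '(', ')' }
  S → a A (: FIRST \ {ε} = { 'a' } — disjoint from FOLLOW(S)
  S → A: FIRST \ {ε} = { '(', 'a', 'c' } — overlaps FOLLOW(S) on { '(' }: CONFLICT
  S → ε: FIRST \ {ε} = { } — this is the only nullable alternative, skip

A, L have no nullable alternative, so no FIRST/FOLLOW check is needed there.

So the grammar has 1 FIRST/FOLLOW conflict (marked CONFLICT above).

Answer: Yes. S → A with FOLLOW(S) on { '(' }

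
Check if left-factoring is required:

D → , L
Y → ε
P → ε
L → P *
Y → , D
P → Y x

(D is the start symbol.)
No, left-factoring is not needed

Left-factoring is needed when two productions for the same non-terminal
share a common prefix on the right-hand side.

Productions for Y:
  Y → ε
  Y → , D
Productions for P:
  P → ε
  P → Y x

No common prefixes found.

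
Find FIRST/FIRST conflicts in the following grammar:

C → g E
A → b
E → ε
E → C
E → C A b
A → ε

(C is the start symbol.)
FIRST sets of the non-terminals at (or reachable through a nullable prefix from) the front of some alternative:
  FIRST(C) = { 'g' }

Productions for A:
  A → b: FIRST = { 'b' }
  A → ε: FIRST = { ε }
Productions for E:
  E → ε: FIRST = { ε }
  E → C: FIRST = { 'g' }
  E → C A b: FIRST = { 'g' }
C has only one production, so no FIRST/FIRST conflict is possible there.

Conflict for E: E → C and E → C A b
  Overlap: { 'g' }

Answer: Yes. E → C / E → C A b on { 'g' }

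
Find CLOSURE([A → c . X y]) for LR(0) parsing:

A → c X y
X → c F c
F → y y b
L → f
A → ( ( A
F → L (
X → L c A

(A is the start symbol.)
{ [A → c . X y], [L → . f], [X → . L c A], [X → . c F c] }

To compute CLOSURE, for each item [A → α.Bβ] where B is a non-terminal, add [B → .γ] for all productions B → γ; repeat for the newly added items until nothing changes.

Start with: [A → c . X y]
  [A → c . X y] has the dot before X: add [X → . c F c], [X → . L c A]
  [X → . L c A] has the dot before L: add [L → . f]
No further items can be added.

CLOSURE = { [A → c . X y], [L → . f], [X → . L c A], [X → . c F c] }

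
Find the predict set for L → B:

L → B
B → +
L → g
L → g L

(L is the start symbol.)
{ '+' }

PREDICT(L → B) = (FIRST(RHS) \ {ε}) ∪ (FOLLOW(L) if ε ∈ FIRST(RHS), i.e. RHS ⇒* ε)
FIRST(B) = { '+' }
FIRST(B) = { '+' }
ε ∉ FIRST(B), so FOLLOW(L) is not added.
PREDICT(L → B) = { '+' }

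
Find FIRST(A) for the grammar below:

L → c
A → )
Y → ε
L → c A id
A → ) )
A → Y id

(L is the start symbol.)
{ ')', 'id' }

FIRST sets of the other non-terminals involved (by the same procedure, iterated to a fixed point):
  FIRST(Y) = { ε }

From A → ):
  - ')' is a terminal: add ')' and stop
From A → ) ):
  - ')' is a terminal: add ')' and stop
From A → Y id:
  - Y is a non-terminal: add FIRST(Y) \ {ε} = { }
    Y is nullable, so continue to the next symbol
  - id is a terminal: add 'id' and stop

Collecting: FIRST(A) = { ')', 'id' }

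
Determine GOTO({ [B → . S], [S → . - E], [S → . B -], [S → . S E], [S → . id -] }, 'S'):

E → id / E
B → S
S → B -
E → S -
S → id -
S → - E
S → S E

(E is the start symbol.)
{ [B → . S], [B → S .], [E → . S -], [E → . id / E], [S → . - E], [S → . B -], [S → . S E], [S → . id -], [S → S . E] }

GOTO(I, 'S') = CLOSURE({ [A → αX.β] : [A → α.Xβ] ∈ I, X = 'S' })

Items with dot before 'S', with the dot advanced:
  [B → . S] → [B → S .]
  [S → . S E] → [S → S . E]
Closure of the advanced items:
  [S → S . E] has the dot before E: add [E → . id / E], [E → . S -]
  [E → . S -] has the dot before S: add [S → . B -], [S → . id -], [S → . - E], [S → . S E]
  [S → . B -] has the dot before B: add [B → . S]

GOTO = { [B → . S], [B → S .], [E → . S -], [E → . id / E], [S → . - E], [S → . B -], [S → . S E], [S → . id -], [S → S . E] }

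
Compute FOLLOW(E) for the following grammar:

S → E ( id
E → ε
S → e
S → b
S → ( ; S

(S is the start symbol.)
In S → E ( id: E is followed by '(' id, add FIRST('(' id) \ {ε} = { '(' }

Taking the union: FOLLOW(E) = { '(' }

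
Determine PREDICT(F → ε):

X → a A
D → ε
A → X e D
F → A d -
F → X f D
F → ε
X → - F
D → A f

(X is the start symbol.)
PREDICT(F → ε) = (FIRST(RHS) \ {ε}) ∪ (FOLLOW(F) if ε ∈ FIRST(RHS), i.e. RHS ⇒* ε)
The right-hand side is ε (FIRST(ε) = { ε }), so the predict set is FOLLOW(F) = { $, 'e', 'f' }
PREDICT(F → ε) = { $, 'e', 'f' }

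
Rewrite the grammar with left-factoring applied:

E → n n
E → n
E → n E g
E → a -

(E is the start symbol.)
Left-factoring transforms A → αβ₁ | αβ₂ into A → αA' and A' → β₁ | β₂
(α is the longest common prefix among the alternatives). Repeat until
no nonterminal has two alternatives with a common prefix.

Round 1: E has alternatives sharing prefix 'n'. Introduce E': E → n E'
  Add: E' → n
  Add: E' → ε
  Add: E' → E g

No remaining common prefixes — done.

Resulting grammar:
E → n E'
E' → n
E' → ε
E' → E g
E → a -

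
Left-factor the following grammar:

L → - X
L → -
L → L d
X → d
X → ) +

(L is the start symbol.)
L → - L'
L' → X
L' → ε
L → L d
X → d
X → ) +

Left-factoring transforms A → αβ₁ | αβ₂ into A → αA' and A' → β₁ | β₂
(α is the longest common prefix among the alternatives). Repeat until
no nonterminal has two alternatives with a common prefix.

Round 1: L has alternatives sharing prefix '-'. Introduce L': L → - L'
  Add: L' → X
  Add: L' → ε

No remaining common prefixes — done.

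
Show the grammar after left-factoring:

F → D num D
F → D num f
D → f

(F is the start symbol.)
Left-factoring transforms A → αβ₁ | αβ₂ into A → αA' and A' → β₁ | β₂
(α is the longest common prefix among the alternatives). Repeat until
no nonterminal has two alternatives with a common prefix.

Round 1: F has alternatives sharing prefix 'D num'. Introduce F': F → D num F'
  Add: F' → D
  Add: F' → f

No remaining common prefixes — done.

Resulting grammar:
F → D num F'
F' → D
F' → f
D → f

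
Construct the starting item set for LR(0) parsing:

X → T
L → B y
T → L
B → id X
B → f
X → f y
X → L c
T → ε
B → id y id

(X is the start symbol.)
First, augment the grammar with X' → X
I₀ = CLOSURE({ [X' → . X] }):
  [X' → . X] has the dot before X: add [X → . T], [X → . f y], [X → . L c]
  [X → . T] has the dot before T: add [T → . L], [T → .]
  [X → . L c] has the dot before L: add [L → . B y]
  [L → . B y] has the dot before B: add [B → . id X], [B → . f], [B → . id y id]
No further items can be added.

I₀ = { [B → . f], [B → . id X], [B → . id y id], [L → . B y], [T → . L], [T → .], [X → . L c], [X → . T], [X → . f y], [X' → . X] }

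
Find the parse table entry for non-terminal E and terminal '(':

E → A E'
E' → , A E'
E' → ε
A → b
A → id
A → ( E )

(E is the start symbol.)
To find M[E, '('], we find productions for E where '(' is in the predict set (PREDICT(N → α) = (FIRST(α) \ {ε}) ∪ (FOLLOW(N) if α ⇒* ε)).

Relevant sets:
  FIRST(A) = { '(', 'b', 'id' }

E → A E': PREDICT = { '(', 'b', 'id' }
  '(' is in predict set, so this production goes in M[E, '(']

M[E, '('] = E → A E'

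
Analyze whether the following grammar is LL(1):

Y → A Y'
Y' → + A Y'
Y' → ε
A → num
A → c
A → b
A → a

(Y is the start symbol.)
A grammar is LL(1) if for each non-terminal N with multiple productions, the predict sets of those productions are pairwise disjoint, where PREDICT(N → α) = (FIRST(α) \ {ε}) ∪ (FOLLOW(N) if α ⇒* ε).

Relevant sets:
  FOLLOW(Y') = { $ }

For Y':
  PREDICT(Y' → '+' A Y') = { '+' }
  PREDICT(Y' → ε) = { $ }
For A:
  PREDICT(A → num) = { 'num' }
  PREDICT(A → c) = { 'c' }
  PREDICT(A → b) = { 'b' }
  PREDICT(A → a) = { 'a' }
Y has a single production, so nothing to check there.

All predict sets are disjoint. The grammar IS LL(1).

Answer: Yes, the grammar is LL(1).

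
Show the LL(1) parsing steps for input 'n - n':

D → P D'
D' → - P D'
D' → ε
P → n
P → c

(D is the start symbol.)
Stack is shown with the top on the left.

Stack     Input    Action
-------------------------
D $       n - n $  output D → P D'
P D' $    n - n $  output P → n
n D' $    n - n $  match 'n'
D' $      - n $    output D' → - P D'
- P D' $  - n $    match '-'
P D' $    n $      output P → n
n D' $    n $      match 'n'
D' $      $        output D' → ε
$         $        accept

The string is accepted.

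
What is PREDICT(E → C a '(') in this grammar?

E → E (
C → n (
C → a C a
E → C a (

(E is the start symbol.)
PREDICT(E → C a '(') = (FIRST(RHS) \ {ε}) ∪ (FOLLOW(E) if ε ∈ FIRST(RHS), i.e. RHS ⇒* ε)
FIRST(C) = { 'a', 'n' }
FIRST(C a '(') = { 'a', 'n' }
ε ∉ FIRST(C a '('), so FOLLOW(E) is not added.
PREDICT(E → C a '(') = { 'a', 'n' }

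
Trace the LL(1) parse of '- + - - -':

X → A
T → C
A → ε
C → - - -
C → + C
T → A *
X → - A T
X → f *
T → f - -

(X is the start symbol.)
LL(1) parsing maintains a stack (initially the start symbol over $) and the input. At each step: if the stack top is a terminal, match it against the current input token; if it is a non-terminal N, replace it with the RHS of M[N, lookahead] (the unique production whose predict set contains the lookahead).

Stack is shown with the top on the left.

Stack    Input        Action
----------------------------
X $      - + - - - $  output X → - A T
- A T $  - + - - - $  match '-'
A T $    + - - - $    output A → ε
T $      + - - - $    output T → C
C $      + - - - $    output C → + C
+ C $    + - - - $    match '+'
C $      - - - $      output C → - - -
- - - $  - - - $      match '-'
- - $    - - $        match '-'
- $      - $          match '-'
$        $            accept

The string is accepted.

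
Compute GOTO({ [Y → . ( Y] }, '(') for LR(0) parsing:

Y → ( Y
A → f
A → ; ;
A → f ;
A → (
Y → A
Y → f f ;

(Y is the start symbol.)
{ [A → . (], [A → . ; ;], [A → . f ;], [A → . f], [Y → ( . Y], [Y → . ( Y], [Y → . A], [Y → . f f ;] }

GOTO(I, '(') = CLOSURE({ [A → αX.β] : [A → α.Xβ] ∈ I, X = '(' })

Items with dot before '(', with the dot advanced:
  [Y → . ( Y] → [Y → ( . Y]
Closure of the advanced items:
  [Y → ( . Y] has the dot before Y: add [Y → . ( Y], [Y → . A], [Y → . f f ;]
  [Y → . A] has the dot before A: add [A → . f], [A → . ; ;], [A → . f ;], [A → . (]

GOTO = { [A → . (], [A → . ; ;], [A → . f ;], [A → . f], [Y → ( . Y], [Y → . ( Y], [Y → . A], [Y → . f f ;] }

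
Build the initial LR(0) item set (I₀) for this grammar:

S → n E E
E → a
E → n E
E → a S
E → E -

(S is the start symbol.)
First, augment the grammar with S' → S
I₀ = CLOSURE({ [S' → . S] }):
  [S' → . S] has the dot before S: add [S → . n E E]
No further items can be added.

I₀ = { [S → . n E E], [S' → . S] }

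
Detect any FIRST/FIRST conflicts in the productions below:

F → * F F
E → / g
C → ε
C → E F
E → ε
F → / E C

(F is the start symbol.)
A FIRST/FIRST conflict occurs when two productions N → α and N → β for the same non-terminal have FIRST(α) ∩ FIRST(β) ≠ ∅ (with ε ∈ FIRST of a nullable right-hand side, so two nullable alternatives also conflict).

FIRST sets of the non-terminals at (or reachable through a nullable prefix from) the front of some alternative:
  FIRST(E) = { '/', ε }
  FIRST(F) = { '*', '/' }

Productions for F:
  F → * F F: FIRST = { '*' }
  F → / E C: FIRST = { '/' }
Productions for E:
  E → / g: FIRST = { '/' }
  E → ε: FIRST = { ε }
Productions for C:
  C → ε: FIRST = { ε }
  C → E F: FIRST = { '*', '/' }

All alternatives of each non-terminal have pairwise disjoint FIRST sets.

Answer: No FIRST/FIRST conflicts.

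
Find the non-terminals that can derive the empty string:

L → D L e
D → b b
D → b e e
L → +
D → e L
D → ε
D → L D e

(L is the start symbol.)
A non-terminal is nullable if it can derive ε (the empty string): either it has an ε-production, or it has a production whose right-hand side consists entirely of nullable non-terminals.

ε-productions: D → ε
So D is immediately nullable.
No further non-terminal can be added: every production for the remaining non-terminals contains a terminal or a non-nullable non-terminal.
Nullable = { 'D' }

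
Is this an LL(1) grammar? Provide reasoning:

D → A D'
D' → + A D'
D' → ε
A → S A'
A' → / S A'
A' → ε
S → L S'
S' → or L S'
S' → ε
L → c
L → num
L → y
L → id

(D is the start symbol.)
Yes, the grammar is LL(1).

A grammar is LL(1) if for each non-terminal N with multiple productions, the predict sets of those productions are pairwise disjoint, where PREDICT(N → α) = (FIRST(α) \ {ε}) ∪ (FOLLOW(N) if α ⇒* ε).

Relevant sets:
  FOLLOW(D') = { $ }
  FOLLOW(A') = { $, '+' }
  FOLLOW(S') = { $, '+', '/' }

For D':
  PREDICT(D' → '+' A D') = { '+' }
  PREDICT(D' → ε) = { $ }
For A':
  PREDICT(A' → '/' S A') = { '/' }
  PREDICT(A' → ε) = { $, '+' }
For S':
  PREDICT(S' → or L S') = { 'or' }
  PREDICT(S' → ε) = { $, '+', '/' }
For L:
  PREDICT(L → c) = { 'c' }
  PREDICT(L → num) = { 'num' }
  PREDICT(L → y) = { 'y' }
  PREDICT(L → id) = { 'id' }
D, A, S have a single production, so nothing to check there.

All predict sets are disjoint. The grammar IS LL(1).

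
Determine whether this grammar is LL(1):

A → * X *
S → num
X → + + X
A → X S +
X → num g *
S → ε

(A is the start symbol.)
Relevant sets:
  FIRST(X) = { '+', 'num' }
  FOLLOW(S) = { '+' }

For A:
  PREDICT(A → '*' X '*') = { '*' }
  PREDICT(A → X S '+') = { '+', 'num' }
For S:
  PREDICT(S → num) = { 'num' }
  PREDICT(S → ε) = { '+' }
For X:
  PREDICT(X → '+' '+' X) = { '+' }
  PREDICT(X → num g '*') = { 'num' }

All predict sets are disjoint. The grammar IS LL(1).

Answer: Yes, the grammar is LL(1).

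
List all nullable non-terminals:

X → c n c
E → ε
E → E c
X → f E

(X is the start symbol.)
ε-productions: E → ε
So E is immediately nullable.
No further non-terminal can be added: every production for the remaining non-terminals contains a terminal or a non-nullable non-terminal.
Nullable = { 'E' }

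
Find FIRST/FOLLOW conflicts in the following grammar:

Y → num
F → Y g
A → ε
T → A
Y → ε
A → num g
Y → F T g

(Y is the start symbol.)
Nullable non-terminals: A, T, Y.
FIRST sets used below: FIRST(F) = { 'g', 'num' }

A: nullable alternative(s) A → ε; FOLLOW(A) = { 'g' }
  A → ε: FIRST \ {ε} = { } — this is the only nullable alternative, skip
  A → num g: FIRST \ {ε} = { 'num' } — disjoint from FOLLOW(A)
T has a nullable alternative but only one production, so nothing to check.

Y: nullable alternative(s) Y → ε; FOLLOW(Y) = { $, 'g' }
  Y → num: FIRST \ {ε} = { 'num' } — disjoint from FOLLOW(Y)
  Y → ε: FIRST \ {ε} = { } — this is the only nullable alternative, skip
  Y → F T g: FIRST \ {ε} = { 'g', 'num' } — overlaps FOLLOW(Y) on { 'g' }: CONFLICT

F has no nullable alternative, so no FIRST/FOLLOW check is needed there.

So the grammar has 1 FIRST/FOLLOW conflict (marked CONFLICT above).

Answer: Yes. Y → F T g with FOLLOW(Y) on { 'g' }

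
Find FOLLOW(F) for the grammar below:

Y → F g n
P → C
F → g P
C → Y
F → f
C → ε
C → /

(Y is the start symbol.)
To compute FOLLOW(F), find every occurrence of F on a right-hand side N → α F β: add FIRST(β) \ {ε}, and if β is empty or nullable also add FOLLOW(N). Iterate to a fixed point.

In Y → F g n: F is followed by g n, add FIRST(g n) \ {ε} = { 'g' }

Taking the union: FOLLOW(F) = { 'g' }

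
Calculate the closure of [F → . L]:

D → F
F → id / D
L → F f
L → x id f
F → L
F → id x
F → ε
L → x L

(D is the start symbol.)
{ [F → . L], [F → . id / D], [F → . id x], [F → .], [L → . F f], [L → . x L], [L → . x id f] }

To compute CLOSURE, for each item [A → α.Bβ] where B is a non-terminal, add [B → .γ] for all productions B → γ; repeat for the newly added items until nothing changes.

Start with: [F → . L]
  [F → . L] has the dot before L: add [L → . F f], [L → . x id f], [L → . x L]
  [L → . F f] has the dot before F: add [F → . id / D], [F → . id x], [F → .]
No further items can be added.

CLOSURE = { [F → . L], [F → . id / D], [F → . id x], [F → .], [L → . F f], [L → . x L], [L → . x id f] }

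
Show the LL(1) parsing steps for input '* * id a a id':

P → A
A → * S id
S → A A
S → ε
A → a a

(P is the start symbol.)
Stack is shown with the top on the left.

Stack          Input            Action
--------------------------------------
P $            * * id a a id $  output P → A
A $            * * id a a id $  output A → * S id
* S id $       * * id a a id $  match '*'
S id $         * id a a id $    output S → A A
A A id $       * id a a id $    output A → * S id
* S id A id $  * id a a id $    match '*'
S id A id $    id a a id $      output S → ε
id A id $      id a a id $      match 'id'
A id $         a a id $         output A → a a
a a id $       a a id $         match 'a'
a id $         a id $           match 'a'
id $           id $             match 'id'
$              $                accept

The string is accepted.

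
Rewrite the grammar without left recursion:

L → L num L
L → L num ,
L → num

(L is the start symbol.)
L is directly left-recursive. The standard transformation for
  A → A α₁ | ... | A α_m | β₁ | ... | β_n
is
  A  → β₁ A' | ... | β_n A'
  A' → α₁ A' | ... | α_m A' | ε

L → num becomes L → num L'
L → L num L becomes L' → num L L'
L → L num , becomes L' → num , L'
Add L' → ε

Resulting grammar:
L → num L'
L' → num L L'
L' → num , L'
L' → ε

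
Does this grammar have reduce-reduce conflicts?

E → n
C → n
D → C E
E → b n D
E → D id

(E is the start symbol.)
Augment with E' → E and build the canonical LR(0) collection (I0 = CLOSURE({[E' → . E]}), then GOTO on every symbol after a dot until no new states appear). It has 11 states:
  I0: { [C → . n], [D → . C E], [E → . D id], [E → . b n D], [E → . n], [E' → . E] }  — shift
  I1: { [C → . n], [D → . C E], [D → C . E], [E → . D id], [E → . b n D], [E → . n] }  — shift
  I2: { [E → D . id] }  — shift
  I3: { [E' → E .] }  — accept
  I4: { [E → b . n D] }  — shift
  I5: { [C → n .], [E → n .] }  — 2 reduces
  I6: { [C → . n], [D → . C E], [E → b n . D] }  — shift
  I7: { [E → b n D .] }  — reduce
  I8: { [C → n .] }  — reduce
  I9: { [E → D id .] }  — reduce
  I10: { [D → C E .] }  — reduce

I5 contains complete items [C → n .], [E → n .] — reduce-reduce conflict.

Answer: Yes — I5: [C → n .] vs [E → n .]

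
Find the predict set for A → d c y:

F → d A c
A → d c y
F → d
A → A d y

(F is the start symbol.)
PREDICT(A → d c y) = (FIRST(RHS) \ {ε}) ∪ (FOLLOW(A) if ε ∈ FIRST(RHS), i.e. RHS ⇒* ε)
FIRST(d c y) = { 'd' }
ε ∉ FIRST(d c y), so FOLLOW(A) is not added.
PREDICT(A → d c y) = { 'd' }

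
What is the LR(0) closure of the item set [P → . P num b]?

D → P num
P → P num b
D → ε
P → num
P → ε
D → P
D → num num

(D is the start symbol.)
{ [P → . P num b], [P → . num], [P → .] }

Start with: [P → . P num b]
  [P → . P num b] has the dot before P: add [P → . num], [P → .]
No further items can be added.

CLOSURE = { [P → . P num b], [P → . num], [P → .] }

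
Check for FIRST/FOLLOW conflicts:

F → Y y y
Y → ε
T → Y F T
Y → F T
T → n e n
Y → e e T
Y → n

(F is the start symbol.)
Yes. Y → F T with FOLLOW(Y) on { 'e', 'n', 'y' }; Y → e e T with FOLLOW(Y) on { 'e' }; Y → n with FOLLOW(Y) on { 'n' }

A FIRST/FOLLOW conflict occurs when a non-terminal N has a nullable alternative N → β (β ⇒* ε) and another alternative N → α with FIRST(α) ∩ FOLLOW(N) ≠ ∅: on such a lookahead the parser cannot decide between expanding α and letting N vanish via β.

Nullable non-terminals: Y.
FIRST sets used below: FIRST(F) = { 'e', 'n', 'y' }

Y: nullable alternative(s) Y → ε; FOLLOW(Y) = { 'e', 'n', 'y' }
  Y → ε: FIRST \ {ε} = { } — this is the only nullable alternative, skip
  Y → F T: FIRST \ {ε} = { 'e', 'n', 'y' } — overlaps FOLLOW(Y) on { 'e', 'n', 'y' }: CONFLICT
  Y → e e T: FIRST \ {ε} = { 'e' } — overlaps FOLLOW(Y) on { 'e' }: CONFLICT
  Y → n: FIRST \ {ε} = { 'n' } — overlaps FOLLOW(Y) on { 'n' }: CONFLICT

F, T have no nullable alternative, so no FIRST/FOLLOW check is needed there.

So the grammar has 3 FIRST/FOLLOW conflicts (marked CONFLICT above).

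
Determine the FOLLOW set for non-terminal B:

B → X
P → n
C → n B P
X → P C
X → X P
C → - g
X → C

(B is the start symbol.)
B is the start symbol, so $ ∈ FOLLOW(B).
In C → n B P: B is followed by P, add FIRST(P) \ {ε} = { 'n' }

Taking the union: FOLLOW(B) = { $, 'n' }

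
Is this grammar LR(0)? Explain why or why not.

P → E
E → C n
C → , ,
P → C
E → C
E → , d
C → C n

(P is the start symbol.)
No. Shift-reduce conflict between [E → C .] and [C → C . n]

Augment with P' → P and build the canonical LR(0) collection (I0 = CLOSURE({[P' → . P]}), then GOTO on every symbol after a dot until no new states appear). It has 8 states:
  I0: { [C → . , ,], [C → . C n], [E → . , d], [E → . C n], [E → . C], [P → . C], [P → . E], [P' → . P] }  — shift
  I1: { [C → , . ,], [E → , . d] }  — shift
  I2: { [C → C . n], [E → C . n], [E → C .], [P → C .] }  — shift, 2 reduces
  I3: { [P → E .] }  — reduce
  I4: { [P' → P .] }  — accept
  I5: { [C → C n .], [E → C n .] }  — 2 reduces
  I6: { [C → , , .] }  — reduce
  I7: { [E → , d .] }  — reduce

Conflict in state I2:
  Shift-reduce conflict between [E → C .] and [C → C . n]
So the grammar is NOT LR(0).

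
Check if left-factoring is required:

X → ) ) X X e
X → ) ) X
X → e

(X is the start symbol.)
Yes, X has productions with common prefix ') ) X'

Left-factoring is needed when two productions for the same non-terminal
share a common prefix on the right-hand side.

Productions for X:
  X → ) ) X X e
  X → ) ) X
  X → e

Found common prefix ') ) X' in productions for X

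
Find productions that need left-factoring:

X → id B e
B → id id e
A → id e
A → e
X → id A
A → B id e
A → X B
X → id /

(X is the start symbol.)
Left-factoring is needed when two productions for the same non-terminal
share a common prefix on the right-hand side.

Productions for X:
  X → id B e
  X → id A
  X → id /
Productions for A:
  A → id e
  A → e
  A → B id e
  A → X B

Found common prefix 'id' in productions for X

Answer: Yes, X has productions with common prefix 'id'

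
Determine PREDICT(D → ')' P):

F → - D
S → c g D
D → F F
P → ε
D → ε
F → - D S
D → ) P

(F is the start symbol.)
PREDICT(D → ')' P) = (FIRST(RHS) \ {ε}) ∪ (FOLLOW(D) if ε ∈ FIRST(RHS), i.e. RHS ⇒* ε)
FIRST(')' P) = { ')' }
ε ∉ FIRST(')' P), so FOLLOW(D) is not added.
PREDICT(D → ')' P) = { ')' }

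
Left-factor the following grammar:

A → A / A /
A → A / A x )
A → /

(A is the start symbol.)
A → A / A A'
A' → /
A' → x )
A → /

Left-factoring transforms A → αβ₁ | αβ₂ into A → αA' and A' → β₁ | β₂
(α is the longest common prefix among the alternatives). Repeat until
no nonterminal has two alternatives with a common prefix.

Round 1: A has alternatives sharing prefix 'A / A'. Introduce A': A → A / A A'
  Add: A' → /
  Add: A' → x )

No remaining common prefixes — done.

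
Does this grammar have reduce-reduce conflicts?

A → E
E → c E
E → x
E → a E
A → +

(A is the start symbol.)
A reduce-reduce conflict occurs when an LR(0) state has two complete items [A → α .] and [B → β .] — both call for a reduction, and with no lookahead the parser cannot choose between them.

Augment with A' → A and build the canonical LR(0) collection (I0 = CLOSURE({[A' → . A]}), then GOTO on every symbol after a dot until no new states appear). It has 9 states:
  I0: { [A → . +], [A → . E], [A' → . A], [E → . a E], [E → . c E], [E → . x] }  — shift
  I1: { [A → + .] }  — reduce
  I2: { [A' → A .] }  — accept
  I3: { [A → E .] }  — reduce
  I4: { [E → . a E], [E → . c E], [E → . x], [E → a . E] }  — shift
  I5: { [E → . a E], [E → . c E], [E → . x], [E → c . E] }  — shift
  I6: { [E → x .] }  — reduce
  I7: { [E → c E .] }  — reduce
  I8: { [E → a E .] }  — reduce

No state contains more than one complete item.

Answer: No reduce-reduce conflicts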